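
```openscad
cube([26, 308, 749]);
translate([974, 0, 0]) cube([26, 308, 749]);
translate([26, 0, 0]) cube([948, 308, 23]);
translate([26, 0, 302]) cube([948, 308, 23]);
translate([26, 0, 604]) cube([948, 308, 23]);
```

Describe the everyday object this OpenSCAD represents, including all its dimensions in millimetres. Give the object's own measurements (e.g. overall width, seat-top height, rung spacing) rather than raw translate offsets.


An open bookshelf. Two side panels, each 26 mm thick, 308 mm deep and 749 mm tall, stand 1000 mm apart (outside-to-outside). Between them sit 3 shelves, each 23 mm thick and 308 mm deep, spanning the full gap between the sides. The bottom shelf rests on the floor (its underside at z = 0) and the clear gap between one shelf's top and the next shelf's underside is 279 mm.


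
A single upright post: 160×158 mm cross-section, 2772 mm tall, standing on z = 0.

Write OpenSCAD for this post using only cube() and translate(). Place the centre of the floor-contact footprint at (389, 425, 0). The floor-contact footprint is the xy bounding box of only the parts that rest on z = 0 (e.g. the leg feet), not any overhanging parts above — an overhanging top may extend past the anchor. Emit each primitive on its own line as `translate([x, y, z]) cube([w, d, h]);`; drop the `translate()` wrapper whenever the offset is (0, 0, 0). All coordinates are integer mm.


translate([309, 346, 0]) cube([160, 158, 2772]);


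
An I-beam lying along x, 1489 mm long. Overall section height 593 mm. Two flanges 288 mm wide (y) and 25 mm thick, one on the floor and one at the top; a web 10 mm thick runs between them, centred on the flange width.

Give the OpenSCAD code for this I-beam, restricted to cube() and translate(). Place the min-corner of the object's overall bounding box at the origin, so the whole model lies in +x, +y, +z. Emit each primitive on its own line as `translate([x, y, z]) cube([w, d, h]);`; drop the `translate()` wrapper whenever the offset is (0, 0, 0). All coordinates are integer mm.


cube([1489, 288, 25]);
translate([0, 139, 25]) cube([1489, 10, 543]);
translate([0, 0, 568]) cube([1489, 288, 25]);


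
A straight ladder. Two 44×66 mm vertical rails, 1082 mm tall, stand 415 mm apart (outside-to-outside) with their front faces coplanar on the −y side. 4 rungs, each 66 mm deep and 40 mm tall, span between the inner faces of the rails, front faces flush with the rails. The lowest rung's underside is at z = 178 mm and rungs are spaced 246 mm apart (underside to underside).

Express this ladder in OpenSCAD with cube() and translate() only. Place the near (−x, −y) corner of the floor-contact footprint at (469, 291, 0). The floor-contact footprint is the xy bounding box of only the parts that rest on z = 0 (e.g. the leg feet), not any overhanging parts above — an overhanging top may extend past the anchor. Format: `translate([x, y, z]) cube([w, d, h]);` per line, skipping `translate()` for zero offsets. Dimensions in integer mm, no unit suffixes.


translate([469, 291, 0]) cube([44, 66, 1082]);
translate([840, 291, 0]) cube([44, 66, 1082]);
translate([513, 291, 178]) cube([327, 66, 40]);
translate([513, 291, 424]) cube([327, 66, 40]);
translate([513, 291, 670]) cube([327, 66, 40]);
translate([513, 291, 916]) cube([327, 66, 40]);


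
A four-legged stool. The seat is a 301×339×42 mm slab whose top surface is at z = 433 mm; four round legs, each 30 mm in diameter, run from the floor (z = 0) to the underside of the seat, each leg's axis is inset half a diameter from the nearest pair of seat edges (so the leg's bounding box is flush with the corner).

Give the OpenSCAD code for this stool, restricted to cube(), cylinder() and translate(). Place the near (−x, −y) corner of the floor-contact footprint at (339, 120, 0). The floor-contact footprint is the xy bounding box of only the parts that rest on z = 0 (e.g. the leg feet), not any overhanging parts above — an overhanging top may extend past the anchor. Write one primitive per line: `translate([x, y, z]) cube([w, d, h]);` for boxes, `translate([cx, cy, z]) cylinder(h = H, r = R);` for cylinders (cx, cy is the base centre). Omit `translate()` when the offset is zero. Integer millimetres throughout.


// leg_h = 433 - 42 = 391
translate([339, 120, 391]) cube([301, 339, 42]);
translate([354, 135, 0]) cylinder(h = 391, r = 15);
translate([625, 135, 0]) cylinder(h = 391, r = 15);
translate([354, 444, 0]) cylinder(h = 391, r = 15);
translate([625, 444, 0]) cylinder(h = 391, r = 15);


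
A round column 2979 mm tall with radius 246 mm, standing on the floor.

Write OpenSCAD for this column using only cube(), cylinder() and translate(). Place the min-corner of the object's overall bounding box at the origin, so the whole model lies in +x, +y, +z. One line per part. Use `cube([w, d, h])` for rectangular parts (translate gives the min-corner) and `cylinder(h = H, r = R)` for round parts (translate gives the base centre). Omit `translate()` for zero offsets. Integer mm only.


translate([246, 246, 0]) cylinder(h = 2979, r = 246);


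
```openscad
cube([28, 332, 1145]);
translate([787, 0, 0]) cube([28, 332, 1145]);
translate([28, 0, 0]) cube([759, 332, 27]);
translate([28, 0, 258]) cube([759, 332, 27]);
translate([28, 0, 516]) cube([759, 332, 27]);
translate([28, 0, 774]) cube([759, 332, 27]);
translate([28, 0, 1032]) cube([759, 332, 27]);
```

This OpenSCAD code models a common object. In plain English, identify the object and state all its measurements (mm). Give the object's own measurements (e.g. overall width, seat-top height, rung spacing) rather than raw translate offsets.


An open bookshelf. Two side panels, each 28 mm thick, 332 mm deep and 1145 mm tall, stand 815 mm apart (outside-to-outside). Between them sit 5 shelves, each 27 mm thick and 332 mm deep, spanning the full gap between the sides. The bottom shelf rests on the floor (its underside at z = 0) and the clear gap between one shelf's top and the next shelf's underside is 231 mm.


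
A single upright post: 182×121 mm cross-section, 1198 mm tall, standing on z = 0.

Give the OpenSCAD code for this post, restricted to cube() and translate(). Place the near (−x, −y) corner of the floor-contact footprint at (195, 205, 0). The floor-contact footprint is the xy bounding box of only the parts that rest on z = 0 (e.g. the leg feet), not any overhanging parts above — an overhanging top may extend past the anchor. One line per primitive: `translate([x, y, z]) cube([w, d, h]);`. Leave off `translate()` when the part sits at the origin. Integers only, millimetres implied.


translate([195, 205, 0]) cube([182, 121, 1198]);


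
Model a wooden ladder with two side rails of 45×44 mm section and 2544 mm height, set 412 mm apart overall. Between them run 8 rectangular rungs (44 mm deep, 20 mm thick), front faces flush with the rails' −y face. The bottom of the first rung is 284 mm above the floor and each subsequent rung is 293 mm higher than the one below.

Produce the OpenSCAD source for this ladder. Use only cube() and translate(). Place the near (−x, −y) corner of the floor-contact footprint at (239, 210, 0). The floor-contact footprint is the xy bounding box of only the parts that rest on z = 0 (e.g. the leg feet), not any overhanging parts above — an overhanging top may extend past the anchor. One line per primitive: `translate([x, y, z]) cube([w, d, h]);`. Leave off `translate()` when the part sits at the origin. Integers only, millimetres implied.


translate([239, 210, 0]) cube([45, 44, 2544]);
translate([606, 210, 0]) cube([45, 44, 2544]);
translate([284, 210, 284]) cube([322, 44, 20]);
translate([284, 210, 577]) cube([322, 44, 20]);
translate([284, 210, 870]) cube([322, 44, 20]);
translate([284, 210, 1163]) cube([322, 44, 20]);
translate([284, 210, 1456]) cube([322, 44, 20]);
translate([284, 210, 1749]) cube([322, 44, 20]);
translate([284, 210, 2042]) cube([322, 44, 20]);
translate([284, 210, 2335]) cube([322, 44, 20]);


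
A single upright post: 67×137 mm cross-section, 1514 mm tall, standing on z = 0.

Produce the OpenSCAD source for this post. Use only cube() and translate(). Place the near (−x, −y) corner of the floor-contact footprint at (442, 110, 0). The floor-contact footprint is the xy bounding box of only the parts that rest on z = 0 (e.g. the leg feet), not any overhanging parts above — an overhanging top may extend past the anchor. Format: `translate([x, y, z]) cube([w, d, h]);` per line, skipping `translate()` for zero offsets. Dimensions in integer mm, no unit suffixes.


translate([442, 110, 0]) cube([67, 137, 1514]);


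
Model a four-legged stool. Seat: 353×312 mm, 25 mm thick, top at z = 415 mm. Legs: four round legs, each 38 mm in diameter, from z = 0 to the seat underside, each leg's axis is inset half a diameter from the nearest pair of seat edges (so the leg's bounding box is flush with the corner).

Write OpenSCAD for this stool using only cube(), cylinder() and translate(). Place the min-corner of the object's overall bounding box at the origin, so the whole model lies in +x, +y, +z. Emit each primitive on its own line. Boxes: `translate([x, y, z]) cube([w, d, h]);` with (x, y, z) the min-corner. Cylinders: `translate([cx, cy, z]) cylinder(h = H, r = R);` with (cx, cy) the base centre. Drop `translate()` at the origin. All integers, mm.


// leg_h = 415 - 25 = 390
translate([0, 0, 390]) cube([353, 312, 25]);
translate([19, 19, 0]) cylinder(h = 390, r = 19);
translate([334, 19, 0]) cylinder(h = 390, r = 19);
translate([19, 293, 0]) cylinder(h = 390, r = 19);
translate([334, 293, 0]) cylinder(h = 390, r = 19);


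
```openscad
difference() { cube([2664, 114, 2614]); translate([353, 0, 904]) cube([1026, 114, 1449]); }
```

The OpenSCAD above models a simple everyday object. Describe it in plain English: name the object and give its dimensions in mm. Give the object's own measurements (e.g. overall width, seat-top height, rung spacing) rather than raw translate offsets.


A wall 2664 mm long (x), 114 mm thick (y), 2614 mm tall, with a rectangular window opening cut through it. The opening is 1026 mm wide and 1449 mm tall; its sill is at z = 904 mm and its near (−x) edge is 353 mm from the wall's −x end. The opening passes through the full wall thickness.


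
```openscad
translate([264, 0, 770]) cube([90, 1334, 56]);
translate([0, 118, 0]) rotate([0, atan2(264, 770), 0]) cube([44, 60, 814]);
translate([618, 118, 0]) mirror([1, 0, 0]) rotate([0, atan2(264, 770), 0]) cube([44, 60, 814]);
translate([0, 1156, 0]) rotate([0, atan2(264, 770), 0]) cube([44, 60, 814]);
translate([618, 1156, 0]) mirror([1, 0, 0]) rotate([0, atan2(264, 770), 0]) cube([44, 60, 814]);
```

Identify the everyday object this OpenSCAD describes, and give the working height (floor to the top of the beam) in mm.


A sawhorse. The overall height is 826 mm.

A beam across two mirrored pairs of raked legs — a sawhorse. The beam's underside is at z = 770 (matching the legs' vertical rise in atan2(264, 770)) and the beam is 56 mm tall, so its top is at 770 + 56 = 826 mm. The raked legs top out at the beam's underside, so that is the highest point.


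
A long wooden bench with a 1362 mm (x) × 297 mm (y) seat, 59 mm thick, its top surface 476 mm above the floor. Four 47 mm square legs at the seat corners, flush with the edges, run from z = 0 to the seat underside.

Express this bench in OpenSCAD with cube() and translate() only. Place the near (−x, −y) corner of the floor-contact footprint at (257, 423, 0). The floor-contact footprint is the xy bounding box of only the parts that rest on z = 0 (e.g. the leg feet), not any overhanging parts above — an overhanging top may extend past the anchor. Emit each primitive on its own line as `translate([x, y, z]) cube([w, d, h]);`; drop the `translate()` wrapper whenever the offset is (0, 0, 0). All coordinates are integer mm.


translate([257, 423, 417]) cube([1362, 297, 59]);
translate([257, 423, 0]) cube([47, 47, 417]);
translate([257, 673, 0]) cube([47, 47, 417]);
translate([1572, 423, 0]) cube([47, 47, 417]);
translate([1572, 673, 0]) cube([47, 47, 417]);


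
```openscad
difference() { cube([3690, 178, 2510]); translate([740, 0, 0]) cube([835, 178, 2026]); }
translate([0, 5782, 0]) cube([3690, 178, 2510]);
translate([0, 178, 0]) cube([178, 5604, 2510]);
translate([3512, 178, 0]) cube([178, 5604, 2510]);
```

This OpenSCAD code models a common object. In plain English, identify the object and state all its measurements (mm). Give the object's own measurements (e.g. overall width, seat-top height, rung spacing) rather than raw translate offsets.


A single room: four walls, each 2510 mm tall and 178 mm thick, enclosing an outside footprint 3690×5960 mm (x × y), no floor or roof. The front and back walls (−y and +y sides) run the full x-width; the side walls fit between their inner faces. A door opening 835 mm wide and 2026 mm tall is cut through the front wall from the floor up, its −x edge 740 mm from the wall's −x end.


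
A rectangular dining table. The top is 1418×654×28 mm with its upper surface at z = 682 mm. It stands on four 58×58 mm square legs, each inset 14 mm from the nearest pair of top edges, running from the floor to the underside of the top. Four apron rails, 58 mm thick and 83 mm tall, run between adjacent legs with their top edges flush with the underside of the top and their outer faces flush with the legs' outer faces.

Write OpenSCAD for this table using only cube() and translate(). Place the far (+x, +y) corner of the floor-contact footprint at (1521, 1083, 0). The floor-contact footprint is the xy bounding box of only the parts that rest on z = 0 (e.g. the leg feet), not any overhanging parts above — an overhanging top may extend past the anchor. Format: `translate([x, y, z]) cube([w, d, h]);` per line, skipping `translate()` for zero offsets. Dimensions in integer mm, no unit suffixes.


translate([117, 443, 654]) cube([1418, 654, 28]);
translate([131, 457, 0]) cube([58, 58, 654]);
translate([1463, 457, 0]) cube([58, 58, 654]);
translate([131, 1025, 0]) cube([58, 58, 654]);
translate([1463, 1025, 0]) cube([58, 58, 654]);
translate([189, 457, 571]) cube([1274, 58, 83]);
translate([189, 1025, 571]) cube([1274, 58, 83]);
translate([131, 515, 571]) cube([58, 510, 83]);
translate([1463, 515, 571]) cube([58, 510, 83]);


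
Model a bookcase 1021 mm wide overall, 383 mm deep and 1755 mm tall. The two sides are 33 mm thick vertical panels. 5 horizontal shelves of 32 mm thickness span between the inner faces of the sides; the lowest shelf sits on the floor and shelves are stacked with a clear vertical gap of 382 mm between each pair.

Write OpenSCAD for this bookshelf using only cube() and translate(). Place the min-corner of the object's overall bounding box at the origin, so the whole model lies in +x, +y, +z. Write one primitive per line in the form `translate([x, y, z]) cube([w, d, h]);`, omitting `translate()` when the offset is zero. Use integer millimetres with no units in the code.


cube([33, 383, 1755]);
translate([988, 0, 0]) cube([33, 383, 1755]);
translate([33, 0, 0]) cube([955, 383, 32]);
translate([33, 0, 414]) cube([955, 383, 32]);
translate([33, 0, 828]) cube([955, 383, 32]);
translate([33, 0, 1242]) cube([955, 383, 32]);
translate([33, 0, 1656]) cube([955, 383, 32]);


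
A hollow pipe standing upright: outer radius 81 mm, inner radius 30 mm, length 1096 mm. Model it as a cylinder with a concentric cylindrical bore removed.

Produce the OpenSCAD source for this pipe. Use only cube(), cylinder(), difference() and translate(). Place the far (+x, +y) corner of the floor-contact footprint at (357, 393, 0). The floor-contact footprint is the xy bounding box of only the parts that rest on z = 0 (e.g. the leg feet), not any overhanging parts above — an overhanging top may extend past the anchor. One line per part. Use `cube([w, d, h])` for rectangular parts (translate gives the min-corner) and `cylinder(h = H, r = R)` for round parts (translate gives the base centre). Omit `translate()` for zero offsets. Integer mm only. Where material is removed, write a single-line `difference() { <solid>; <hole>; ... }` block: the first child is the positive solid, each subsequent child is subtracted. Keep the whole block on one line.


difference() { translate([276, 312, 0]) cylinder(h = 1096, r = 81); translate([276, 312, 0]) cylinder(h = 1096, r = 30); }


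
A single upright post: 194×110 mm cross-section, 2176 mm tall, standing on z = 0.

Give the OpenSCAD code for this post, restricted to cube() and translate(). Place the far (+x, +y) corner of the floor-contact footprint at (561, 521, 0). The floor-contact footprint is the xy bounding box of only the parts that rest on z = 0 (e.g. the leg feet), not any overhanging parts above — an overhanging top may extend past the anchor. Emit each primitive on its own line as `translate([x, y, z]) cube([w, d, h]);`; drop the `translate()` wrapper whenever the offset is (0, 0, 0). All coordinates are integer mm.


translate([367, 411, 0]) cube([194, 110, 2176]);


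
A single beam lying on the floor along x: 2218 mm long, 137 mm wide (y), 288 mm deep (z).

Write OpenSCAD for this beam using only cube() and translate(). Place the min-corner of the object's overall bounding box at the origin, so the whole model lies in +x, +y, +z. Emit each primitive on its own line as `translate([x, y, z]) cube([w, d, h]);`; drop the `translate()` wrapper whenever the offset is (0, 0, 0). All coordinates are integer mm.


cube([2218, 137, 288]);


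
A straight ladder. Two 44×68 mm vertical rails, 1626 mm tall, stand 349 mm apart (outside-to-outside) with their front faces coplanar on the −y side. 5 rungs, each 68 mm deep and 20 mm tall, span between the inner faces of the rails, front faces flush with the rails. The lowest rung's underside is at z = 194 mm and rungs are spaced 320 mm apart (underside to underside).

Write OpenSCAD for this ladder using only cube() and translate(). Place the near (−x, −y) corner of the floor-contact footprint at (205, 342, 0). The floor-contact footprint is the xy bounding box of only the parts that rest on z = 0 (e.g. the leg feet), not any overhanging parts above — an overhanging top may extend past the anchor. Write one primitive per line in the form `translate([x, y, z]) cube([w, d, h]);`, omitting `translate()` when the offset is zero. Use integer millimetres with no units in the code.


translate([205, 342, 0]) cube([44, 68, 1626]);
translate([510, 342, 0]) cube([44, 68, 1626]);
translate([249, 342, 194]) cube([261, 68, 20]);
translate([249, 342, 514]) cube([261, 68, 20]);
translate([249, 342, 834]) cube([261, 68, 20]);
translate([249, 342, 1154]) cube([261, 68, 20]);
translate([249, 342, 1474]) cube([261, 68, 20]);


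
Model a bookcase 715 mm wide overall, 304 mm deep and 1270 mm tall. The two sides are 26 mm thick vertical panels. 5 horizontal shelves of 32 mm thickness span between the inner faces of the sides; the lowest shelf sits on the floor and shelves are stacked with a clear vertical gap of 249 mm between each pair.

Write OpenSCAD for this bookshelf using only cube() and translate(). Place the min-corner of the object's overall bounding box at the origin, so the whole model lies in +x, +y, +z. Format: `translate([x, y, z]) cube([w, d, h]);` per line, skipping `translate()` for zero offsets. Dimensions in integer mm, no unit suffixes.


cube([26, 304, 1270]);
translate([689, 0, 0]) cube([26, 304, 1270]);
translate([26, 0, 0]) cube([663, 304, 32]);
translate([26, 0, 281]) cube([663, 304, 32]);
translate([26, 0, 562]) cube([663, 304, 32]);
translate([26, 0, 843]) cube([663, 304, 32]);
translate([26, 0, 1124]) cube([663, 304, 32]);


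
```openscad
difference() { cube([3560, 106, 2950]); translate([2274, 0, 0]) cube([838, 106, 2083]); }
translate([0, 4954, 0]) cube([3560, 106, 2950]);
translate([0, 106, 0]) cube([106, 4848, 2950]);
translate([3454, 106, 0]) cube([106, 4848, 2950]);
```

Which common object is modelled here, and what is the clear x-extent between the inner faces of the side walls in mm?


A single room. The interior width is 3348 mm.

Four walls enclosing a rectangle with a door in the front wall — a room. Outside width 3560 minus two 106 mm walls gives 3348 mm.


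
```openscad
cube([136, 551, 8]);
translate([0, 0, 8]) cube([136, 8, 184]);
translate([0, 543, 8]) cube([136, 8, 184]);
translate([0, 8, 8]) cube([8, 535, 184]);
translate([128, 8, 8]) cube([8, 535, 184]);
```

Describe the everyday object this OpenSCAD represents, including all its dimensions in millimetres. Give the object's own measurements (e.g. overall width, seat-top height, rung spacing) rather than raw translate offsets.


An open-topped rectangular box: outside dimensions 136×551×192 mm, with a uniform wall and base thickness of 8 mm. The base is a full 136×551 slab on the floor; four walls sit on top of the base. The front and back walls (the −y and +y sides) span the full width; the two side walls fit between them.


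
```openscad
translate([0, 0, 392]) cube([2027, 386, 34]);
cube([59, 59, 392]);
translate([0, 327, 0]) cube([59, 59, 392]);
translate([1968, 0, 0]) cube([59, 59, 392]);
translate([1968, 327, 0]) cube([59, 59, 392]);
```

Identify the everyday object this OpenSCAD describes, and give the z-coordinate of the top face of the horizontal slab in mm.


A bench. The seat-top height is 426 mm.

A long slab on four corner posts — a bench. The slab sits at z = 392 with thickness 34, so the top is 392 + 34 = 426 mm.


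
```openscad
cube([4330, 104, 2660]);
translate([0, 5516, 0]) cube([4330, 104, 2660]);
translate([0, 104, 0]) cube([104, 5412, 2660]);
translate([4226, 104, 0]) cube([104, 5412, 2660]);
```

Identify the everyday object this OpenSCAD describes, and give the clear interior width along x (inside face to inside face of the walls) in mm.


A house (or room) frame. The interior width is 4122 mm.

Four 2660 mm walls enclosing a rectangle with no floor or roof — a room or house frame. Outside width is 4330 mm and wall thickness is 104 mm, so the interior width is 4330 − 2 × 104 = 4122 mm.


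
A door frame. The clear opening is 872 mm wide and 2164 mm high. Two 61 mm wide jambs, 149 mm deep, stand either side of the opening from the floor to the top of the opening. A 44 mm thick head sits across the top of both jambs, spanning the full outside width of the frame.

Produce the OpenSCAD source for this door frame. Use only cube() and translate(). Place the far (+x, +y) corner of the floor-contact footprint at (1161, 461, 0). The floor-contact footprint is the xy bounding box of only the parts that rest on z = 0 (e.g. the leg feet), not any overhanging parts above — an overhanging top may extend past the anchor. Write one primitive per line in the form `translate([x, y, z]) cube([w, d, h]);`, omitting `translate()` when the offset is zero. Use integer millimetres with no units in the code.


translate([167, 312, 0]) cube([61, 149, 2164]);
translate([1100, 312, 0]) cube([61, 149, 2164]);
translate([167, 312, 2164]) cube([994, 149, 44]);


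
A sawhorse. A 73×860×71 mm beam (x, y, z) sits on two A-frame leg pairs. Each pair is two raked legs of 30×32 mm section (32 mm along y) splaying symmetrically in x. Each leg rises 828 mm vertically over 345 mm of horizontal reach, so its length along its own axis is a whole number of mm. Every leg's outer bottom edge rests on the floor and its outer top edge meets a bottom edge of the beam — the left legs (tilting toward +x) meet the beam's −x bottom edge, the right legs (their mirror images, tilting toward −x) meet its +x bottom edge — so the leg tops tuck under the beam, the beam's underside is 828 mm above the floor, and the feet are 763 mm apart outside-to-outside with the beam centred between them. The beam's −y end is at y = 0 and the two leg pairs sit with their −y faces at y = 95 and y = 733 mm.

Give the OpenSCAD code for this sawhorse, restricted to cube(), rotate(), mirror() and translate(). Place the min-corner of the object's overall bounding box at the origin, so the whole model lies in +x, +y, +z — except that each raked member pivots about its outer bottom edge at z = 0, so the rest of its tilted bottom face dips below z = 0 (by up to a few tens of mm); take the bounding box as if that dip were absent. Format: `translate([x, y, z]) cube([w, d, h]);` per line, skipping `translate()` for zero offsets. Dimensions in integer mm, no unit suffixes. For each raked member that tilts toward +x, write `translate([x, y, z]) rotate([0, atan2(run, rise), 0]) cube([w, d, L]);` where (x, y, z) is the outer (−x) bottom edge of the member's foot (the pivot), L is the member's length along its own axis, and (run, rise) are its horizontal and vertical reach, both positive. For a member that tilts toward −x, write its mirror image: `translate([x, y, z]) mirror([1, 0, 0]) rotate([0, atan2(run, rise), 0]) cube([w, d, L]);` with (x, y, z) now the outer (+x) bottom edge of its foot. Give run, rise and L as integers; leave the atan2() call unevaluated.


// leg length = √(345² + 828²) = 897
// right-leg outer foot x = 2·345 + 73 = 763
// beam min-corner = (345, 0, 828)
translate([345, 0, 828]) cube([73, 860, 71]);
translate([0, 95, 0]) rotate([0, atan2(345, 828), 0]) cube([30, 32, 897]);
translate([763, 95, 0]) mirror([1, 0, 0]) rotate([0, atan2(345, 828), 0]) cube([30, 32, 897]);
translate([0, 733, 0]) rotate([0, atan2(345, 828), 0]) cube([30, 32, 897]);
translate([763, 733, 0]) mirror([1, 0, 0]) rotate([0, atan2(345, 828), 0]) cube([30, 32, 897]);


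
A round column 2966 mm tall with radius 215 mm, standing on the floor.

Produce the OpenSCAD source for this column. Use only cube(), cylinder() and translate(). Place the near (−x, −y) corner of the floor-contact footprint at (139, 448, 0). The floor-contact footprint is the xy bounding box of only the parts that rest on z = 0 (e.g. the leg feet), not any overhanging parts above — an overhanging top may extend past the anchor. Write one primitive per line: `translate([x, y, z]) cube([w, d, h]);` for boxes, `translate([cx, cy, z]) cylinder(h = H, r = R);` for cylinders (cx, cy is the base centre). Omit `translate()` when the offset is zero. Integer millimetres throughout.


translate([354, 663, 0]) cylinder(h = 2966, r = 215);


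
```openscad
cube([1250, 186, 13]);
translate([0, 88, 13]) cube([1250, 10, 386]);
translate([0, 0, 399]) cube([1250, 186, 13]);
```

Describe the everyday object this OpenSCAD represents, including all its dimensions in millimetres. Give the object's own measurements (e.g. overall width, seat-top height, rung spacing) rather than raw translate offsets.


An I-beam lying along x, 1250 mm long. Overall section height 412 mm. Two flanges 186 mm wide (y) and 13 mm thick, one on the floor and one at the top; a web 10 mm thick runs between them, centred on the flange width.


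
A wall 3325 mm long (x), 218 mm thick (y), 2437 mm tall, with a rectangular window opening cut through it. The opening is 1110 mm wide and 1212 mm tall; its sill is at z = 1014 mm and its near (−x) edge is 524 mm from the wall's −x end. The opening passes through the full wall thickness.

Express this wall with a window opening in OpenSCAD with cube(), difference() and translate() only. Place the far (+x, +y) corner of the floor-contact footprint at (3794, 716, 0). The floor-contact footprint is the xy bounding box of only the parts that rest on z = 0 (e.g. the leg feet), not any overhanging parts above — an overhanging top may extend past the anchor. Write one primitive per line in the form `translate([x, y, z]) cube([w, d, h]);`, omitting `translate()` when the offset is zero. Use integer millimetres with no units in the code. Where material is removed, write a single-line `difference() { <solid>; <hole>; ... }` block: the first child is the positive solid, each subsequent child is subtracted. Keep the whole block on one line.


difference() { translate([469, 498, 0]) cube([3325, 218, 2437]); translate([993, 498, 1014]) cube([1110, 218, 1212]); }


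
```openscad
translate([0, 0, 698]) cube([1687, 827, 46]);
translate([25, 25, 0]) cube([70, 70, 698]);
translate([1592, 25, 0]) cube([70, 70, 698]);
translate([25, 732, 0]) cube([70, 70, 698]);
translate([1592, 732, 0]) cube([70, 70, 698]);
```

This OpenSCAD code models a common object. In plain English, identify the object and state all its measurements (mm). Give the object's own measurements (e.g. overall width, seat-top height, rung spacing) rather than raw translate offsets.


A rectangular dining table. The top is 1687×827×46 mm with its upper surface at z = 744 mm. It stands on four 70×70 mm square legs, each inset 25 mm from the nearest pair of top edges, running from the floor to the underside of the top.


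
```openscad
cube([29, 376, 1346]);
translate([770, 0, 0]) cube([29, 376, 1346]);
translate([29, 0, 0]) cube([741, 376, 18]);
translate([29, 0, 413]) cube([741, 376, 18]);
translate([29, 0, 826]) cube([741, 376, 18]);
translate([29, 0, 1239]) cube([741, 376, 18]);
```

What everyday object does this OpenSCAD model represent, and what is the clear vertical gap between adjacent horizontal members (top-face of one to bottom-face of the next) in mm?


A bookshelf. The clear shelf gap is 395 mm.

Two tall side panels with 4 horizontal boards between them — a bookshelf. The first two shelf undersides are at z = 0 and z = 413; with shelf thickness 18, the clear gap is 413 − 0 − 18 = 395 mm.


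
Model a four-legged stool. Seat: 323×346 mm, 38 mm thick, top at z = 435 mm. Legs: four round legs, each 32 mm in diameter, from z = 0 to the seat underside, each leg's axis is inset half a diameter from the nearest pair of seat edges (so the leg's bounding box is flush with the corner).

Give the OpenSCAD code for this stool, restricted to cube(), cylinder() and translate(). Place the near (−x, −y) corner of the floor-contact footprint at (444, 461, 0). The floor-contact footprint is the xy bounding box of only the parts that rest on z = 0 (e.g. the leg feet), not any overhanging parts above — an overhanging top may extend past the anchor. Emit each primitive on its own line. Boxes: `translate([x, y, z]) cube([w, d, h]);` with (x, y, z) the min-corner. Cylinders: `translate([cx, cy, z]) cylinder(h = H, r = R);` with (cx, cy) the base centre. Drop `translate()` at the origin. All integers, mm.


translate([444, 461, 397]) cube([323, 346, 38]);
translate([460, 477, 0]) cylinder(h = 397, r = 16);
translate([751, 477, 0]) cylinder(h = 397, r = 16);
translate([460, 791, 0]) cylinder(h = 397, r = 16);
translate([751, 791, 0]) cylinder(h = 397, r = 16);


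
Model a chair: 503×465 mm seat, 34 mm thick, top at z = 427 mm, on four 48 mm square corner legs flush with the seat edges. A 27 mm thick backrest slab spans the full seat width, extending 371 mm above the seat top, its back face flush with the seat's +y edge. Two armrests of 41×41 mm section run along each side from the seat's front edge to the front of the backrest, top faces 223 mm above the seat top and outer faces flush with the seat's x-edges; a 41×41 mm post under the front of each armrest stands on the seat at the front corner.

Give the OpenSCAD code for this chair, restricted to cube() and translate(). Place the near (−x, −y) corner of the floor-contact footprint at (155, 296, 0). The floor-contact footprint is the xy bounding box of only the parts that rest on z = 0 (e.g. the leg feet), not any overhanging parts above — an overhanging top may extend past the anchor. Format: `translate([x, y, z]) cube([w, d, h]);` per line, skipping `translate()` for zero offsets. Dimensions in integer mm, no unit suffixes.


// leg_h = 427 - 34 = 393
// arm post h = 223 - 41 = 182
translate([155, 296, 393]) cube([503, 465, 34]);
translate([155, 296, 0]) cube([48, 48, 393]);
translate([610, 296, 0]) cube([48, 48, 393]);
translate([155, 713, 0]) cube([48, 48, 393]);
translate([610, 713, 0]) cube([48, 48, 393]);
translate([155, 734, 427]) cube([503, 27, 371]);
translate([155, 296, 609]) cube([41, 438, 41]);
translate([617, 296, 609]) cube([41, 438, 41]);
translate([155, 296, 427]) cube([41, 41, 182]);
translate([617, 296, 427]) cube([41, 41, 182]);


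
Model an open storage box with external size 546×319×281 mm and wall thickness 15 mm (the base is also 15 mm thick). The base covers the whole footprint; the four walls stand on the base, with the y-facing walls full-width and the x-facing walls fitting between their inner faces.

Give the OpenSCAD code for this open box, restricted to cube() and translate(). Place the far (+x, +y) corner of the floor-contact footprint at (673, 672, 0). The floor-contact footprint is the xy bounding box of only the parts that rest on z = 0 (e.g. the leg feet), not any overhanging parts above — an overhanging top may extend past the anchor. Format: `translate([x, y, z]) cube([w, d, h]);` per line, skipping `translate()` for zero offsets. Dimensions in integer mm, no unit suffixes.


translate([127, 353, 0]) cube([546, 319, 15]);
translate([127, 353, 15]) cube([546, 15, 266]);
translate([127, 657, 15]) cube([546, 15, 266]);
translate([127, 368, 15]) cube([15, 289, 266]);
translate([658, 368, 15]) cube([15, 289, 266]);


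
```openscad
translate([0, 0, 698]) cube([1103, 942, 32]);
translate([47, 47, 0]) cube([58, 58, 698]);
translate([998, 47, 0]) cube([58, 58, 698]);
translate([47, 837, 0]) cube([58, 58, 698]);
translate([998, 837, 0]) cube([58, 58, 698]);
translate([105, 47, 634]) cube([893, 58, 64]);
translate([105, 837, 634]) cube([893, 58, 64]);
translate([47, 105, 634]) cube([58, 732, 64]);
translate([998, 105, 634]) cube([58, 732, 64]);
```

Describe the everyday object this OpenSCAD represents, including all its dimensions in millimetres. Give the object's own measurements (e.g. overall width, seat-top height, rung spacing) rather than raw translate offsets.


A table: top 1103 mm (x) × 942 mm (y), 32 mm thick, upper face at z = 730 mm, on four 58×58 mm square legs, each inset 47 mm from the nearest pair of top edges from z = 0 to the bottom of the top. Four apron rails, 58 mm thick and 64 mm tall, run between adjacent legs with their top edges flush with the underside of the top and their outer faces flush with the legs' outer faces.


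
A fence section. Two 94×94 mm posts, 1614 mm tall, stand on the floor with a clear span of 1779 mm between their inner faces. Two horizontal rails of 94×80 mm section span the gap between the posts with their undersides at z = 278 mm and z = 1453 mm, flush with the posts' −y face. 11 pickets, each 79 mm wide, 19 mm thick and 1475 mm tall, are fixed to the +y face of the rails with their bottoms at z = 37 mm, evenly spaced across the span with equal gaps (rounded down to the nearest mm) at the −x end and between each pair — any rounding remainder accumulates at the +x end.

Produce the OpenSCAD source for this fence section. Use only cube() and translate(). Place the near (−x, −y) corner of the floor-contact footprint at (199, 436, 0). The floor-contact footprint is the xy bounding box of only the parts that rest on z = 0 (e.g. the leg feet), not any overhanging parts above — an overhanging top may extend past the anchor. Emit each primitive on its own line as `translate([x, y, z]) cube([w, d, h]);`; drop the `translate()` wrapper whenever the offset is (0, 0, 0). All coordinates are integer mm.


translate([199, 436, 0]) cube([94, 94, 1614]);
translate([2072, 436, 0]) cube([94, 94, 1614]);
translate([293, 436, 278]) cube([1779, 94, 80]);
translate([293, 436, 1453]) cube([1779, 94, 80]);
translate([368, 530, 37]) cube([79, 19, 1475]);
translate([522, 530, 37]) cube([79, 19, 1475]);
translate([676, 530, 37]) cube([79, 19, 1475]);
translate([830, 530, 37]) cube([79, 19, 1475]);
translate([984, 530, 37]) cube([79, 19, 1475]);
translate([1138, 530, 37]) cube([79, 19, 1475]);
translate([1292, 530, 37]) cube([79, 19, 1475]);
translate([1446, 530, 37]) cube([79, 19, 1475]);
translate([1600, 530, 37]) cube([79, 19, 1475]);
translate([1754, 530, 37]) cube([79, 19, 1475]);
translate([1908, 530, 37]) cube([79, 19, 1475]);


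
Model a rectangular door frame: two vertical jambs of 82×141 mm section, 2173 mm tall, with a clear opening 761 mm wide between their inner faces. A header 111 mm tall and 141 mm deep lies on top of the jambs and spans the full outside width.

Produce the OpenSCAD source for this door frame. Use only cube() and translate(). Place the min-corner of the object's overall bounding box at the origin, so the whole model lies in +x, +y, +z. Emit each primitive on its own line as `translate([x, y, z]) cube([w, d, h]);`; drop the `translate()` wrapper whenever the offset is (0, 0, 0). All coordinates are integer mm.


cube([82, 141, 2173]);
translate([843, 0, 0]) cube([82, 141, 2173]);
translate([0, 0, 2173]) cube([925, 141, 111]);


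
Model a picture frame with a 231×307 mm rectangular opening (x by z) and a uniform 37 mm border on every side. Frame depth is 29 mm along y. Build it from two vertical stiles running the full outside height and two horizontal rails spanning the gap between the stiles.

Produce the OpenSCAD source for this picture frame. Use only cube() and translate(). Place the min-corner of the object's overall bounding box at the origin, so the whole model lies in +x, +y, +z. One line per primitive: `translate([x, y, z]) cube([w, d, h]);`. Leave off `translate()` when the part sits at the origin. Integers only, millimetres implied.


cube([37, 29, 381]);
translate([268, 0, 0]) cube([37, 29, 381]);
translate([37, 0, 0]) cube([231, 29, 37]);
translate([37, 0, 344]) cube([231, 29, 37]);


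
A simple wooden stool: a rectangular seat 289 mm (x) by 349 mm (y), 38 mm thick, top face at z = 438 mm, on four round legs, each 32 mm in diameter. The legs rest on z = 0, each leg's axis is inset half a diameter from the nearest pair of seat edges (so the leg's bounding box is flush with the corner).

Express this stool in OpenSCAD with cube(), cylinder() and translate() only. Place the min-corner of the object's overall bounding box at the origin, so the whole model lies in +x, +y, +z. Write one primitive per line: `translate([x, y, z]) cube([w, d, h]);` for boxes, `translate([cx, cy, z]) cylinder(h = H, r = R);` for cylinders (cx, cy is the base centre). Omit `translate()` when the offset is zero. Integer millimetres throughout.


translate([0, 0, 400]) cube([289, 349, 38]);
translate([16, 16, 0]) cylinder(h = 400, r = 16);
translate([273, 16, 0]) cylinder(h = 400, r = 16);
translate([16, 333, 0]) cylinder(h = 400, r = 16);
translate([273, 333, 0]) cylinder(h = 400, r = 16);


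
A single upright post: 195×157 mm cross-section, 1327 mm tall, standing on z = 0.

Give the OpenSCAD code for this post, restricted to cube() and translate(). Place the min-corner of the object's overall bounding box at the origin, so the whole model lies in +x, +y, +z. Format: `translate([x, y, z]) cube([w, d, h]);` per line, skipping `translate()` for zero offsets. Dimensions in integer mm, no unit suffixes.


cube([195, 157, 1327]);


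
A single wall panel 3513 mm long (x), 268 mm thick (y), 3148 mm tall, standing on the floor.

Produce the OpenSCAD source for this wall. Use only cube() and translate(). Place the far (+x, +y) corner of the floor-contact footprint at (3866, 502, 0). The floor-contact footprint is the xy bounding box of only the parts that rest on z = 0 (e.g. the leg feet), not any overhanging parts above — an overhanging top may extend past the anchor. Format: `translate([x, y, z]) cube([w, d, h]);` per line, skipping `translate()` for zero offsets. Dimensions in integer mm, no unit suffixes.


translate([353, 234, 0]) cube([3513, 268, 3148]);


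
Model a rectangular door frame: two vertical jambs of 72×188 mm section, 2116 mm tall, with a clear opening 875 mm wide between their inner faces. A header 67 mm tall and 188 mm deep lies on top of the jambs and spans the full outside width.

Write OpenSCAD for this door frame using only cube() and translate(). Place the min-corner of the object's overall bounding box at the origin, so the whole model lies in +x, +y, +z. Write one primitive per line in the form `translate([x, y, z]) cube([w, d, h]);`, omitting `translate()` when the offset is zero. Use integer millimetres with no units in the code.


cube([72, 188, 2116]);
translate([947, 0, 0]) cube([72, 188, 2116]);
translate([0, 0, 2116]) cube([1019, 188, 67]);
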